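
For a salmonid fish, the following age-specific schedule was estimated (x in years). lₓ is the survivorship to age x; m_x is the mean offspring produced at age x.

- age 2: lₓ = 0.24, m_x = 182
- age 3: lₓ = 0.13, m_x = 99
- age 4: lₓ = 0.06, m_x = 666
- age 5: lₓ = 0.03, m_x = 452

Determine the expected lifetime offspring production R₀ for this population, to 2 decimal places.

110.07

R₀ = Σ lₓ m_x:
  age 2: 0.24 × 182 = 43.6800
  age 3: 0.13 × 99 = 12.8700
  age 4: 0.06 × 666 = 39.9600
  age 5: 0.03 × 452 = 13.5600
R₀ = 43.6800 + 12.8700 + 39.9600 + 13.5600 = 110.0700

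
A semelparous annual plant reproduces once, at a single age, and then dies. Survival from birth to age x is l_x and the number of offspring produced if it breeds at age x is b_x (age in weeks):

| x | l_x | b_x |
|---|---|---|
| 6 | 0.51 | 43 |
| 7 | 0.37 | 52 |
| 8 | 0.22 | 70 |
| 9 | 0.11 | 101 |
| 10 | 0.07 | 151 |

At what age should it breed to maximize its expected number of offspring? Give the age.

Expected offspring if breeding at age x = l_x × b_x:
  age 6: 0.51 × 43 = 21.930
  age 7: 0.37 × 52 = 19.240
  age 8: 0.22 × 70 = 15.400
  age 9: 0.11 × 101 = 11.110
  age 10: 0.07 × 151 = 10.570
Maximum at age 6 (21.930).

6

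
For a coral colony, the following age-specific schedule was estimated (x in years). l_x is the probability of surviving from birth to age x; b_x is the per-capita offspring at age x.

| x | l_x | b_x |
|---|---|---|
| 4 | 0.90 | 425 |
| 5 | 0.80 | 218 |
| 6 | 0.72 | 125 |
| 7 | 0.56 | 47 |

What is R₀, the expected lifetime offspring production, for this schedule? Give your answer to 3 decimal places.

R₀ = Σ l_x b_x:
  age 4: 0.90 × 425 = 382.5000
  age 5: 0.80 × 218 = 174.4000
  age 6: 0.72 × 125 = 90.0000
  age 7: 0.56 × 47 = 26.3200
R₀ = 382.5000 + 174.4000 + 90.0000 + 26.3200 = 673.2200

673.220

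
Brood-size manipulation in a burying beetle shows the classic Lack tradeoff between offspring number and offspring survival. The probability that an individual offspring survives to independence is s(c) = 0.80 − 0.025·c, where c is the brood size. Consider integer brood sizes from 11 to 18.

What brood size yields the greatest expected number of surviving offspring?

16

Expected surviving offspring = c × s(c):
  c=11: 11 × 0.525 = 5.775
  c=12: 12 × 0.500 = 6.000
  c=13: 13 × 0.475 = 6.175
  c=14: 14 × 0.450 = 6.300
  c=15: 15 × 0.425 = 6.375
  c=16: 16 × 0.400 = 6.400
  c=17: 17 × 0.375 = 6.375
  c=18: 18 × 0.350 = 6.300
Maximum at c = 16 (6.400 surviving offspring).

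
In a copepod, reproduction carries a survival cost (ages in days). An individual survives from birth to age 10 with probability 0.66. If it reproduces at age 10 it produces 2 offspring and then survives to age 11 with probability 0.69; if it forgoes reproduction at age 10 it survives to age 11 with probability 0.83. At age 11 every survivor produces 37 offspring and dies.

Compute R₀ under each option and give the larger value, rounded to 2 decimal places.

20.27

breed at age 10: R₀ = 0.66 × (2 + 0.69 × 37) = 0.66 × 27.5300 = 18.1698
delay to age 11: R₀ = 0.66 × (0.83 × 37) = 0.66 × 30.7100 = 20.2686
Higher: delay to age 11 (20.2686).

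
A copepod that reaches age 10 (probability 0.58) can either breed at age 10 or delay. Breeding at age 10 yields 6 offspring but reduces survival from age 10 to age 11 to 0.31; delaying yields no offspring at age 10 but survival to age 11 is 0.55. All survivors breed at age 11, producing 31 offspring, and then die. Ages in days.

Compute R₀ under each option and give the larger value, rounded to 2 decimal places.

9.89

breed at age 10: R₀ = 0.58 × (6 + 0.31 × 31) = 0.58 × 15.6100 = 9.0538
delay to age 11: R₀ = 0.58 × (0.55 × 31) = 0.58 × 17.0500 = 9.8890
Higher: delay to age 11 (9.8890).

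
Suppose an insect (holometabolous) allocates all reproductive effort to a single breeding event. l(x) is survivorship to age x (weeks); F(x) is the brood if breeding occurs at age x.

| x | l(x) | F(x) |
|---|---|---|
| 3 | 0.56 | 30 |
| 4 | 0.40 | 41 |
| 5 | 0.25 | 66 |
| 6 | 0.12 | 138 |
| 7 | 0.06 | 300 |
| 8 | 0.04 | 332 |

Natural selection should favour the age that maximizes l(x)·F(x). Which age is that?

Expected offspring if breeding at age x = l(x) × F(x):
  age 3: 0.56 × 30 = 16.800
  age 4: 0.40 × 41 = 16.400
  age 5: 0.25 × 66 = 16.500
  age 6: 0.12 × 138 = 16.560
  age 7: 0.06 × 300 = 18.000
  age 8: 0.04 × 332 = 13.280
Maximum at age 7 (18.000).

7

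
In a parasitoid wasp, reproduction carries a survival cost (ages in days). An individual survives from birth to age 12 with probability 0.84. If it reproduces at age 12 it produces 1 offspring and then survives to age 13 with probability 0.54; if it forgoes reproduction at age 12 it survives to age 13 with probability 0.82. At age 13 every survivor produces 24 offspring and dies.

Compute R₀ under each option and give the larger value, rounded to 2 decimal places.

breed at age 12: R₀ = 0.84 × (1 + 0.54 × 24) = 0.84 × 13.9600 = 11.7264
delay to age 13: R₀ = 0.84 × (0.82 × 24) = 0.84 × 19.6800 = 16.5312
Higher: delay to age 13 (16.5312).

16.53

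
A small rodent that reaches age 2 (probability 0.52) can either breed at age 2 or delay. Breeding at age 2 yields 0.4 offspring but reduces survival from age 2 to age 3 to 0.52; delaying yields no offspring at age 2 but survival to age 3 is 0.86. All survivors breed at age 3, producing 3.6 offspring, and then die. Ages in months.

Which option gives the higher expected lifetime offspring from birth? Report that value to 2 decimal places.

1.61

breed at age 2: R₀ = 0.52 × (0.4 + 0.52 × 3.6) = 0.52 × 2.2720 = 1.1814
delay to age 3: R₀ = 0.52 × (0.86 × 3.6) = 0.52 × 3.0960 = 1.6099
Higher: delay to age 3 (1.6099).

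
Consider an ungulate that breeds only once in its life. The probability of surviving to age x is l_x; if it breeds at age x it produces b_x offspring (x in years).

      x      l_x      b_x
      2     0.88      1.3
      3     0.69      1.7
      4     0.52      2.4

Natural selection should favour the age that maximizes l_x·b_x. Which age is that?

Expected offspring if breeding at age x = l_x × b_x:
  age 2: 0.88 × 1.3 = 1.144
  age 3: 0.69 × 1.7 = 1.173
  age 4: 0.52 × 2.4 = 1.248
Maximum at age 4 (1.248).

4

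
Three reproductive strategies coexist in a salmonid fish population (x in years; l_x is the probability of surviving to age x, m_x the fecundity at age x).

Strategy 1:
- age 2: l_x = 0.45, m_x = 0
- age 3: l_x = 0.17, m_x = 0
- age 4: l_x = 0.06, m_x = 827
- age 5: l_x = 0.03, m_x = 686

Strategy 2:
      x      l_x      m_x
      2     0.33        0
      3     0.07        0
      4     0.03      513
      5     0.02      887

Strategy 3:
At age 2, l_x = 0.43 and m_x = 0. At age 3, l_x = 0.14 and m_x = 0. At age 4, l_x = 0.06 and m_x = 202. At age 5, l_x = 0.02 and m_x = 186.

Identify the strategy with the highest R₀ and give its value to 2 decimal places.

70.20

Strategy 1: R₀ = 0.45×0 + 0.17×0 + 0.06×827 + 0.03×686 = 70.2000
Strategy 2: R₀ = 0.33×0 + 0.07×0 + 0.03×513 + 0.02×887 = 33.1300
Strategy 3: R₀ = 0.43×0 + 0.14×0 + 0.06×202 + 0.02×186 = 15.8400
Highest R₀: strategy 1 with 70.2000.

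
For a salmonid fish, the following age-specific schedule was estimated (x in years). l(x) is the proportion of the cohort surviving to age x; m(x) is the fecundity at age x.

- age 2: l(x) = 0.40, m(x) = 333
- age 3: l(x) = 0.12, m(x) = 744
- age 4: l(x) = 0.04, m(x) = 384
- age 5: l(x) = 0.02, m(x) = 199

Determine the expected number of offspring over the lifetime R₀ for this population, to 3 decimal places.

R₀ = Σ l(x) m(x):
  age 2: 0.40 × 333 = 133.2000
  age 3: 0.12 × 744 = 89.2800
  age 4: 0.04 × 384 = 15.3600
  age 5: 0.02 × 199 = 3.9800
R₀ = 133.2000 + 89.2800 + 15.3600 + 3.9800 = 241.8200

241.820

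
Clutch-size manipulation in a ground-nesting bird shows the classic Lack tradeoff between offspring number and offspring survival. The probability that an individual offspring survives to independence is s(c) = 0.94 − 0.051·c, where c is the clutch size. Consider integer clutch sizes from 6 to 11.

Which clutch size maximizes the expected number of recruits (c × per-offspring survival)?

9

Expected recruits = c × s(c):
  c=6: 6 × 0.634 = 3.804
  c=7: 7 × 0.583 = 4.081
  c=8: 8 × 0.532 = 4.256
  c=9: 9 × 0.481 = 4.329
  c=10: 10 × 0.430 = 4.300
  c=11: 11 × 0.379 = 4.169
Maximum at c = 9 (4.329 recruits).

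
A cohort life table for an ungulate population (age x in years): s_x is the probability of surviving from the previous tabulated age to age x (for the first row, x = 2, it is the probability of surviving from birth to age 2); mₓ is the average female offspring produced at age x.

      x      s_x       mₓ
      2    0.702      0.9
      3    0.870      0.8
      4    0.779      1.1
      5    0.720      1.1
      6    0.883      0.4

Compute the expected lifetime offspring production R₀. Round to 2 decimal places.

2.14

Survivorship from birth: l_x = s_2·s_3·…·s_x.
  l_2 = 0.70200
  l_3 = 0.61074
  l_4 = 0.47577
  l_5 = 0.34255
  l_6 = 0.30247
R₀ = Σ l_x mₓ:
  age 2: 0.70200 × 0.9 = 0.6318
  age 3: 0.61074 × 0.8 = 0.4886
  age 4: 0.47577 × 1.1 = 0.5233
  age 5: 0.34255 × 1.1 = 0.3768
  age 6: 0.30247 × 0.4 = 0.1210
R₀ = 0.6318 + 0.4886 + 0.5233 + 0.3768 + 0.1210 = 2.1415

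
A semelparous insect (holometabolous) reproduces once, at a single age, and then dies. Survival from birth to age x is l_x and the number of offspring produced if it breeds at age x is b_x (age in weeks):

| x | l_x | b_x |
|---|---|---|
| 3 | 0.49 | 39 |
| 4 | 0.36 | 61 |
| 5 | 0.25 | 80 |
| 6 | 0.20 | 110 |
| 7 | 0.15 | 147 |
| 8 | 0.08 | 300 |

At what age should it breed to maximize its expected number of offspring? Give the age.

Expected offspring if breeding at age x = l_x × b_x:
  age 3: 0.49 × 39 = 19.110
  age 4: 0.36 × 61 = 21.960
  age 5: 0.25 × 80 = 20.000
  age 6: 0.20 × 110 = 22.000
  age 7: 0.15 × 147 = 22.050
  age 8: 0.08 × 300 = 24.000
Maximum at age 8 (24.000).

8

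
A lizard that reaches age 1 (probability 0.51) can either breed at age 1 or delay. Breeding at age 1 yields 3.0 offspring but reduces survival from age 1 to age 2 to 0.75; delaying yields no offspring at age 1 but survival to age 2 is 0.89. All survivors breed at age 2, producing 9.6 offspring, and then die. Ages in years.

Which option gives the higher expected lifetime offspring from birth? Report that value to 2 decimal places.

breed at age 1: R₀ = 0.51 × (3.0 + 0.75 × 9.6) = 0.51 × 10.2000 = 5.2020
delay to age 2: R₀ = 0.51 × (0.89 × 9.6) = 0.51 × 8.5440 = 4.3574
Higher: breed at age 1 (5.2020).

5.20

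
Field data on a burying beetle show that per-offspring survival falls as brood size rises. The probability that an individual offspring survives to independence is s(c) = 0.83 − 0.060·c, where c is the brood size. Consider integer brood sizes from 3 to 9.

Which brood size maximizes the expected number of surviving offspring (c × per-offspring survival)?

7

Expected surviving offspring = c × s(c):
  c=3: 3 × 0.650 = 1.950
  c=4: 4 × 0.590 = 2.360
  c=5: 5 × 0.530 = 2.650
  c=6: 6 × 0.470 = 2.820
  c=7: 7 × 0.410 = 2.870
  c=8: 8 × 0.350 = 2.800
  c=9: 9 × 0.290 = 2.610
Maximum at c = 7 (2.870 surviving offspring).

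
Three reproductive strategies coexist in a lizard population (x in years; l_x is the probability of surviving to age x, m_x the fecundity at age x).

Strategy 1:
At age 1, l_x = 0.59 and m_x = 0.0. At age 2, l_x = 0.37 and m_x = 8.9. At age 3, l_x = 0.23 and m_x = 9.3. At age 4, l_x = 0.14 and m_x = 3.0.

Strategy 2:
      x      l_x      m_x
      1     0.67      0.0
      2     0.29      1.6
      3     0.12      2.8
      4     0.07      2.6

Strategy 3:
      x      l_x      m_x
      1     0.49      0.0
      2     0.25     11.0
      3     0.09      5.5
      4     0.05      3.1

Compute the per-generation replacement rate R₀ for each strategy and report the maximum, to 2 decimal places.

Strategy 1: R₀ = 0.59×0.0 + 0.37×8.9 + 0.23×9.3 + 0.14×3.0 = 5.8520
Strategy 2: R₀ = 0.67×0.0 + 0.29×1.6 + 0.12×2.8 + 0.07×2.6 = 0.9820
Strategy 3: R₀ = 0.49×0.0 + 0.25×11.0 + 0.09×5.5 + 0.05×3.1 = 3.4000
Highest R₀: strategy 1 with 5.8520.

5.85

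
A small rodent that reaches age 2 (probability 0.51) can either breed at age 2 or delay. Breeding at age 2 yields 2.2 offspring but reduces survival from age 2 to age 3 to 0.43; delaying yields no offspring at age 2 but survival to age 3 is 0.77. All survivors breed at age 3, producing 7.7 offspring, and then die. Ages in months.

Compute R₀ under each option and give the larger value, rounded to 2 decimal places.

breed at age 2: R₀ = 0.51 × (2.2 + 0.43 × 7.7) = 0.51 × 5.5110 = 2.8106
delay to age 3: R₀ = 0.51 × (0.77 × 7.7) = 0.51 × 5.9290 = 3.0238
Higher: delay to age 3 (3.0238).

3.02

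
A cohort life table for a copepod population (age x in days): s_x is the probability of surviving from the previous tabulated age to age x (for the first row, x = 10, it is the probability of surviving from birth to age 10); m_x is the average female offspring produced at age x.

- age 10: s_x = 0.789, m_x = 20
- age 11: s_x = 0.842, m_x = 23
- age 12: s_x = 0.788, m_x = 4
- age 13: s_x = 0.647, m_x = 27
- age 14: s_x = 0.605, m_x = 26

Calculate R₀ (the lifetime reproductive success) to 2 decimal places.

47.63

Survivorship from birth: l_x = s_10·s_11·…·s_x.
  l_10 = 0.78900
  l_11 = 0.66434
  l_12 = 0.52350
  l_13 = 0.33870
  l_14 = 0.20492
R₀ = Σ l_x m_x:
  age 10: 0.78900 × 20 = 15.7800
  age 11: 0.66434 × 23 = 15.2798
  age 12: 0.52350 × 4 = 2.0940
  age 13: 0.33870 × 27 = 9.1449
  age 14: 0.20492 × 26 = 5.3279
R₀ = 15.7800 + 15.2798 + 2.0940 + 9.1449 + 5.3279 = 47.6266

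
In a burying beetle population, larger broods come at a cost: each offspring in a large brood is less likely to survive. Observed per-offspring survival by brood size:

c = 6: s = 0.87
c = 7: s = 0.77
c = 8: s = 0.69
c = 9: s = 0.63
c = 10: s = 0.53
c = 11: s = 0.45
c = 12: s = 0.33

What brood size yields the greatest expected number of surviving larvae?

Expected surviving larvae = c × s(c):
  c=6: 6 × 0.87 = 5.220
  c=7: 7 × 0.77 = 5.390
  c=8: 8 × 0.69 = 5.520
  c=9: 9 × 0.63 = 5.670
  c=10: 10 × 0.53 = 5.300
  c=11: 11 × 0.45 = 4.950
  c=12: 12 × 0.33 = 3.960
Maximum at c = 9 (5.670 surviving larvae).

9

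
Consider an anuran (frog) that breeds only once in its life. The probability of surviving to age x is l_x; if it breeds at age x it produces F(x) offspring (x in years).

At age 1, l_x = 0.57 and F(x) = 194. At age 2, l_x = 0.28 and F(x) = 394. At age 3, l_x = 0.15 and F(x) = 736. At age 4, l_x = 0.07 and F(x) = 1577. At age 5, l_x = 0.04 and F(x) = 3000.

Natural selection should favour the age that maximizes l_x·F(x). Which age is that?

5

Expected offspring if breeding at age x = l_x × F(x):
  age 1: 0.57 × 194 = 110.580
  age 2: 0.28 × 394 = 110.320
  age 3: 0.15 × 736 = 110.400
  age 4: 0.07 × 1577 = 110.390
  age 5: 0.04 × 3000 = 120.000
Maximum at age 5 (120.000).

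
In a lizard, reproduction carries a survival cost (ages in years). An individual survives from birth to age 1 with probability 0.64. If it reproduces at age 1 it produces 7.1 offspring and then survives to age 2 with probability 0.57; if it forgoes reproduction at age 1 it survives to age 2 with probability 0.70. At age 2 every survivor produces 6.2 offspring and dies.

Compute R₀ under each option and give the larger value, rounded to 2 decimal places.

breed at age 1: R₀ = 0.64 × (7.1 + 0.57 × 6.2) = 0.64 × 10.6340 = 6.8058
delay to age 2: R₀ = 0.64 × (0.70 × 6.2) = 0.64 × 4.3400 = 2.7776
Higher: breed at age 1 (6.8058).

6.81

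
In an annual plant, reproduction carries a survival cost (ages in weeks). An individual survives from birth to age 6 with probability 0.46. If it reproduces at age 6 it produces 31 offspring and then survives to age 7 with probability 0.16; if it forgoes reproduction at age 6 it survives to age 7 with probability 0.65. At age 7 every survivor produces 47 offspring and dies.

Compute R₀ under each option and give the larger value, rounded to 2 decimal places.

breed at age 6: R₀ = 0.46 × (31 + 0.16 × 47) = 0.46 × 38.5200 = 17.7192
delay to age 7: R₀ = 0.46 × (0.65 × 47) = 0.46 × 30.5500 = 14.0530
Higher: breed at age 6 (17.7192).

17.72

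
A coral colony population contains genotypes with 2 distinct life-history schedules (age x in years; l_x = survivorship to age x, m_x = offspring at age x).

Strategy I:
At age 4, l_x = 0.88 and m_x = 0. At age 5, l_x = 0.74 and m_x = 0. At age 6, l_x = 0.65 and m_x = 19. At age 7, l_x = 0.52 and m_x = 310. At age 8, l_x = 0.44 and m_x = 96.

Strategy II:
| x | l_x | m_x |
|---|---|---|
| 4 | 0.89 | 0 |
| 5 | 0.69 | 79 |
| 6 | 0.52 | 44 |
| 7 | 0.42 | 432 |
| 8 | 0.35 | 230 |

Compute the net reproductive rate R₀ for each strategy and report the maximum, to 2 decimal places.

Strategy I: R₀ = 0.88×0 + 0.74×0 + 0.65×19 + 0.52×310 + 0.44×96 = 215.7900
Strategy II: R₀ = 0.89×0 + 0.69×79 + 0.52×44 + 0.42×432 + 0.35×230 = 339.3300
Highest R₀: strategy II with 339.3300.

339.33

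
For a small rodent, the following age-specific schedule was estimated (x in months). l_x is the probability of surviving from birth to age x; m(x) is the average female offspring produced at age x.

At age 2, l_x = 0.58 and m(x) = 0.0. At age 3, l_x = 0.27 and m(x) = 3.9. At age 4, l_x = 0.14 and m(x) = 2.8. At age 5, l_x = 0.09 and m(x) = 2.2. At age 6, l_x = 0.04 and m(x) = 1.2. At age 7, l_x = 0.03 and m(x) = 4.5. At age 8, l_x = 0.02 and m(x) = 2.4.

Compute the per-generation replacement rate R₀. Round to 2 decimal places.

R₀ = Σ l_x m(x):
  age 2: 0.58 × 0.0 = 0.0000
  age 3: 0.27 × 3.9 = 1.0530
  age 4: 0.14 × 2.8 = 0.3920
  age 5: 0.09 × 2.2 = 0.1980
  age 6: 0.04 × 1.2 = 0.0480
  age 7: 0.03 × 4.5 = 0.1350
  age 8: 0.02 × 2.4 = 0.0480
R₀ = 0.0000 + 1.0530 + 0.3920 + 0.1980 + 0.0480 + 0.1350 + 0.0480 = 1.8740

1.87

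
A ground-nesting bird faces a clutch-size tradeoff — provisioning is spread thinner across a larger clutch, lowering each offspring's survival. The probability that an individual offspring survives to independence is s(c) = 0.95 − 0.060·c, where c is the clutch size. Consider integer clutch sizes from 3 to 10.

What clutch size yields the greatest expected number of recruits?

8

Expected recruits = c × s(c):
  c=3: 3 × 0.770 = 2.310
  c=4: 4 × 0.710 = 2.840
  c=5: 5 × 0.650 = 3.250
  c=6: 6 × 0.590 = 3.540
  c=7: 7 × 0.530 = 3.710
  c=8: 8 × 0.470 = 3.760
  c=9: 9 × 0.410 = 3.690
  c=10: 10 × 0.350 = 3.500
Maximum at c = 8 (3.760 recruits).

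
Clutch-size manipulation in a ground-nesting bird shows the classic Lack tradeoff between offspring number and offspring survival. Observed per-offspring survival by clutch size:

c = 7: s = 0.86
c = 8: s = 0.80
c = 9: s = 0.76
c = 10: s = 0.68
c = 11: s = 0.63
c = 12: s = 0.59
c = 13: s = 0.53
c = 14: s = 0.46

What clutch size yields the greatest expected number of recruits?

Expected recruits = c × s(c):
  c=7: 7 × 0.86 = 6.020
  c=8: 8 × 0.80 = 6.400
  c=9: 9 × 0.76 = 6.840
  c=10: 10 × 0.68 = 6.800
  c=11: 11 × 0.63 = 6.930
  c=12: 12 × 0.59 = 7.080
  c=13: 13 × 0.53 = 6.890
  c=14: 14 × 0.46 = 6.440
Maximum at c = 12 (7.080 recruits).

12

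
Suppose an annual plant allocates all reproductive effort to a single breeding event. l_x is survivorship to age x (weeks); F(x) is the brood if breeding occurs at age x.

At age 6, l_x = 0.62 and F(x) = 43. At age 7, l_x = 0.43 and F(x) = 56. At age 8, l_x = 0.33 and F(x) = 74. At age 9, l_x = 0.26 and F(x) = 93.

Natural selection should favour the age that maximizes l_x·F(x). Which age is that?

Expected offspring if breeding at age x = l_x × F(x):
  age 6: 0.62 × 43 = 26.660
  age 7: 0.43 × 56 = 24.080
  age 8: 0.33 × 74 = 24.420
  age 9: 0.26 × 93 = 24.180
Maximum at age 6 (26.660).

6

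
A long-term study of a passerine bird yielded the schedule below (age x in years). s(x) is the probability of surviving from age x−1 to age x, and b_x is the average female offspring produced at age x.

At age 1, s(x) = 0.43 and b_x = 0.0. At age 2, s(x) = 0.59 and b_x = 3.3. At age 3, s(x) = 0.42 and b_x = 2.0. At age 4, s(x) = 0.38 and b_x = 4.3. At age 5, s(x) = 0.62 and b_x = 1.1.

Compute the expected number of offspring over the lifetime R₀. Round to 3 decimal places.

Survivorship from birth: l_x = s_1·s_2·…·s_x.
  l_1 = 0.43000
  l_2 = 0.25370
  l_3 = 0.10655
  l_4 = 0.04049
  l_5 = 0.02510
R₀ = Σ l_x b_x:
  age 1: 0.43000 × 0.0 = 0.0000
  age 2: 0.25370 × 3.3 = 0.8372
  age 3: 0.10655 × 2.0 = 0.2131
  age 4: 0.04049 × 4.3 = 0.1741
  age 5: 0.02510 × 1.1 = 0.0276
R₀ = 0.0000 + 0.8372 + 0.2131 + 0.1741 + 0.0276 = 1.2520

1.252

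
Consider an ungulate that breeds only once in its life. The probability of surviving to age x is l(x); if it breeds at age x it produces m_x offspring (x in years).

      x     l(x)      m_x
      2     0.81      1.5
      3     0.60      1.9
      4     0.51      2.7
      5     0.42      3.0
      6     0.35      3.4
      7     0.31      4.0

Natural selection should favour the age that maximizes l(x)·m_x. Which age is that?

Expected offspring if breeding at age x = l(x) × m_x:
  age 2: 0.81 × 1.5 = 1.215
  age 3: 0.60 × 1.9 = 1.140
  age 4: 0.51 × 2.7 = 1.377
  age 5: 0.42 × 3.0 = 1.260
  age 6: 0.35 × 3.4 = 1.190
  age 7: 0.31 × 4.0 = 1.240
Maximum at age 4 (1.377).

4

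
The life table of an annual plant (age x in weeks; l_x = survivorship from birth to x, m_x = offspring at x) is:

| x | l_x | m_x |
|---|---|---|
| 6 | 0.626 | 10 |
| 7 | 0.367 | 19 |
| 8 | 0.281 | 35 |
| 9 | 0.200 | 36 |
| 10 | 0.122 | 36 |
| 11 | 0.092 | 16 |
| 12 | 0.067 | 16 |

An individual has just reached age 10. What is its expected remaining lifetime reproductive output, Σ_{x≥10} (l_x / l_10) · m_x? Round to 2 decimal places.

l_10 = 0.122. Conditional survival from age 10 to x is l_x / l_10.
  x=10: (0.122/0.122) × 36 = 36.0000
  x=11: (0.092/0.122) × 16 = 12.0656
  x=12: (0.067/0.122) × 16 = 8.7869
Sum = 36.0000 + 12.0656 + 8.7869 = 56.8525

56.85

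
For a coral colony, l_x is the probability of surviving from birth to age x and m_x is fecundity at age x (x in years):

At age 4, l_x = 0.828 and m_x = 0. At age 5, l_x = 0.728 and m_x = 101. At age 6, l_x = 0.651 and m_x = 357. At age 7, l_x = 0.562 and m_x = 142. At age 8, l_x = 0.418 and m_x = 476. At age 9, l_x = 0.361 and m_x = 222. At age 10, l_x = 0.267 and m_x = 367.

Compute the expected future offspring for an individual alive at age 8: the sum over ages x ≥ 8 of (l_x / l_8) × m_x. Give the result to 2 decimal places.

902.15

l_8 = 0.418. Conditional survival from age 8 to x is l_x / l_8.
  x=8: (0.418/0.418) × 476 = 476.0000
  x=9: (0.361/0.418) × 222 = 191.7273
  x=10: (0.267/0.418) × 367 = 234.4234
Sum = 476.0000 + 191.7273 + 234.4234 = 902.1507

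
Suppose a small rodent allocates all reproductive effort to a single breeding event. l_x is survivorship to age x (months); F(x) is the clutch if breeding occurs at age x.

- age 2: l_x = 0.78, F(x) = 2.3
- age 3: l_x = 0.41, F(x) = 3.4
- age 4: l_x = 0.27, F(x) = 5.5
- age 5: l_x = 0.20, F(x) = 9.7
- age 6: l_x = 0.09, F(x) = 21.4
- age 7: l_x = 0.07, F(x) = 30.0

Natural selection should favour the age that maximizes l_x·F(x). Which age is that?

7

Expected offspring if breeding at age x = l_x × F(x):
  age 2: 0.78 × 2.3 = 1.794
  age 3: 0.41 × 3.4 = 1.394
  age 4: 0.27 × 5.5 = 1.485
  age 5: 0.20 × 9.7 = 1.940
  age 6: 0.09 × 21.4 = 1.926
  age 7: 0.07 × 30.0 = 2.100
Maximum at age 7 (2.100).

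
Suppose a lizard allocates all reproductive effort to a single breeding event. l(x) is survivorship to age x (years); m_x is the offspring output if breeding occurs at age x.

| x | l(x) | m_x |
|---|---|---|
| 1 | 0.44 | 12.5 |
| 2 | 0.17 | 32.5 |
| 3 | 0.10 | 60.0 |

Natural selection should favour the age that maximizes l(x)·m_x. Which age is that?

3

Expected offspring if breeding at age x = l(x) × m_x:
  age 1: 0.44 × 12.5 = 5.500
  age 2: 0.17 × 32.5 = 5.525
  age 3: 0.10 × 60.0 = 6.000
Maximum at age 3 (6.000).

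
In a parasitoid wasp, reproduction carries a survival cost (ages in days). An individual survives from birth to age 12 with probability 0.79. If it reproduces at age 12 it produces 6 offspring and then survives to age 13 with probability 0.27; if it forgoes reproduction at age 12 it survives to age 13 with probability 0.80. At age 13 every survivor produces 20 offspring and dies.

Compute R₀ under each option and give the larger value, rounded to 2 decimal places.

12.64

breed at age 12: R₀ = 0.79 × (6 + 0.27 × 20) = 0.79 × 11.4000 = 9.0060
delay to age 13: R₀ = 0.79 × (0.80 × 20) = 0.79 × 16.0000 = 12.6400
Higher: delay to age 13 (12.6400).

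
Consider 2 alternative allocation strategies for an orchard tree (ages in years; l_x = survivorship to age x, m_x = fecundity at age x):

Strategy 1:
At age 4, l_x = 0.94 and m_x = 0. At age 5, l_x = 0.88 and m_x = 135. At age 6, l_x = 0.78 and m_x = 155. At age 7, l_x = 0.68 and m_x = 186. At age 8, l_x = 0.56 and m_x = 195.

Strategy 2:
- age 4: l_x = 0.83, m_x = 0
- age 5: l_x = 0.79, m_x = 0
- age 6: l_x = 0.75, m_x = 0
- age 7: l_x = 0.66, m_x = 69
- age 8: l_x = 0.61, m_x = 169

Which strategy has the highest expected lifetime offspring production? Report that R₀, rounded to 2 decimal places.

475.38

Strategy 1: R₀ = 0.94×0 + 0.88×135 + 0.78×155 + 0.68×186 + 0.56×195 = 475.3800
Strategy 2: R₀ = 0.83×0 + 0.79×0 + 0.75×0 + 0.66×69 + 0.61×169 = 148.6300
Highest R₀: strategy 1 with 475.3800.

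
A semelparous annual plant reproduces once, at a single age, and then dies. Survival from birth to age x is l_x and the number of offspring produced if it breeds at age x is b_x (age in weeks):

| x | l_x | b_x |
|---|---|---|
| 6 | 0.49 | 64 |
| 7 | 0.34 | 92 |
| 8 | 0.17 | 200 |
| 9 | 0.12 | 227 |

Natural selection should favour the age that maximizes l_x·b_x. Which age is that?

Expected offspring if breeding at age x = l_x × b_x:
  age 6: 0.49 × 64 = 31.360
  age 7: 0.34 × 92 = 31.280
  age 8: 0.17 × 200 = 34.000
  age 9: 0.12 × 227 = 27.240
Maximum at age 8 (34.000).

8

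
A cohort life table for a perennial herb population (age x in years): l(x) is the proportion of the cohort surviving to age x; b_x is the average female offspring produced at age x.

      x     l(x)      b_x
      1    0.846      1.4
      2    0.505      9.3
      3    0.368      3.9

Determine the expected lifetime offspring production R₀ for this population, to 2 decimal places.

R₀ = Σ l(x) b_x:
  age 1: 0.846 × 1.4 = 1.1844
  age 2: 0.505 × 9.3 = 4.6965
  age 3: 0.368 × 3.9 = 1.4352
R₀ = 1.1844 + 4.6965 + 1.4352 = 7.3161

7.32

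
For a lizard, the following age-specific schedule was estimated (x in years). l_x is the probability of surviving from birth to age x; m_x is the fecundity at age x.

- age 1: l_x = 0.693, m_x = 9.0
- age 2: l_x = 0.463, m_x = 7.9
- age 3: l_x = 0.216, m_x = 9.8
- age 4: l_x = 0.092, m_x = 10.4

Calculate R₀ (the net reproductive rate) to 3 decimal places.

R₀ = Σ l_x m_x:
  age 1: 0.693 × 9.0 = 6.2370
  age 2: 0.463 × 7.9 = 3.6577
  age 3: 0.216 × 9.8 = 2.1168
  age 4: 0.092 × 10.4 = 0.9568
R₀ = 6.2370 + 3.6577 + 2.1168 + 0.9568 = 12.9683

12.968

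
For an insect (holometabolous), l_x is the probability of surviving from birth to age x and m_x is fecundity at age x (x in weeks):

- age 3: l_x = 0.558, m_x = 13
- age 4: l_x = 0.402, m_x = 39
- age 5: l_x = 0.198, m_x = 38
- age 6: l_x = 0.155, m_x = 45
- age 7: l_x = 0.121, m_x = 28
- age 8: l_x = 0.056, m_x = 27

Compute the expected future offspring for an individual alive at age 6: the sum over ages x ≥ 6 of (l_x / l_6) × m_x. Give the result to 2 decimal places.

76.61

l_6 = 0.155. Conditional survival from age 6 to x is l_x / l_6.
  x=6: (0.155/0.155) × 45 = 45.0000
  x=7: (0.121/0.155) × 28 = 21.8581
  x=8: (0.056/0.155) × 27 = 9.7548
Sum = 45.0000 + 21.8581 + 9.7548 = 76.6129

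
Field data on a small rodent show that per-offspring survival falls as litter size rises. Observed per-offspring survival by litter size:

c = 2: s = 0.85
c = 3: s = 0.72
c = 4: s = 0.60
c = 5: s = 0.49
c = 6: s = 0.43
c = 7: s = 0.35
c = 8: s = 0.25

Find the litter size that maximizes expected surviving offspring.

6

Expected surviving offspring = c × s(c):
  c=2: 2 × 0.85 = 1.700
  c=3: 3 × 0.72 = 2.160
  c=4: 4 × 0.60 = 2.400
  c=5: 5 × 0.49 = 2.450
  c=6: 6 × 0.43 = 2.580
  c=7: 7 × 0.35 = 2.450
  c=8: 8 × 0.25 = 2.000
Maximum at c = 6 (2.580 surviving offspring).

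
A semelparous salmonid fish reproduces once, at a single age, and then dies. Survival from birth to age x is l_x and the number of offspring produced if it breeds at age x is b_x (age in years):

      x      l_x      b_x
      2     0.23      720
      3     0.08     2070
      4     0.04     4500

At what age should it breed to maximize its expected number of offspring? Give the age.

4

Expected offspring if breeding at age x = l_x × b_x:
  age 2: 0.23 × 720 = 165.600
  age 3: 0.08 × 2070 = 165.600
  age 4: 0.04 × 4500 = 180.000
Maximum at age 4 (180.000).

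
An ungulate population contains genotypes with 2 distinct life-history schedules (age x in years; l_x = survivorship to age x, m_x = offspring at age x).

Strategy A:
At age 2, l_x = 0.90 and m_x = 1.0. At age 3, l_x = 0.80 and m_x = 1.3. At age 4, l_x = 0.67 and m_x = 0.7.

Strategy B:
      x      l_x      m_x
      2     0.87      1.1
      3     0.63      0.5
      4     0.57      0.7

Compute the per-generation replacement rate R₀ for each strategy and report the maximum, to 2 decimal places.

Strategy A: R₀ = 0.90×1.0 + 0.80×1.3 + 0.67×0.7 = 2.4090
Strategy B: R₀ = 0.87×1.1 + 0.63×0.5 + 0.57×0.7 = 1.6710
Highest R₀: strategy A with 2.4090.

2.41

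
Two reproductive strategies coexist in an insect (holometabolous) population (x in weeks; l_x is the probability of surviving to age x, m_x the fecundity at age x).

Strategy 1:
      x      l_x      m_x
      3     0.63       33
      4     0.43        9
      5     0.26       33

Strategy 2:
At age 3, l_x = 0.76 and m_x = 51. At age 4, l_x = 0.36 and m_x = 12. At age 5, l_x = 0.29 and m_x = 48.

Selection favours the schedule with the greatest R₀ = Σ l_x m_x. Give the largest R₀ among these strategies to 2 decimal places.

Strategy 1: R₀ = 0.63×33 + 0.43×9 + 0.26×33 = 33.2400
Strategy 2: R₀ = 0.76×51 + 0.36×12 + 0.29×48 = 57.0000
Highest R₀: strategy 2 with 57.0000.

57.00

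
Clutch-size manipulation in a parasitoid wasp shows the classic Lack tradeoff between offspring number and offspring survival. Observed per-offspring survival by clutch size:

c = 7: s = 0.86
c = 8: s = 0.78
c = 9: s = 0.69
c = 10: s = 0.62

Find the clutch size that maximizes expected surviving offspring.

Expected surviving offspring = c × s(c):
  c=7: 7 × 0.86 = 6.020
  c=8: 8 × 0.78 = 6.240
  c=9: 9 × 0.69 = 6.210
  c=10: 10 × 0.62 = 6.200
Maximum at c = 8 (6.240 surviving offspring).

8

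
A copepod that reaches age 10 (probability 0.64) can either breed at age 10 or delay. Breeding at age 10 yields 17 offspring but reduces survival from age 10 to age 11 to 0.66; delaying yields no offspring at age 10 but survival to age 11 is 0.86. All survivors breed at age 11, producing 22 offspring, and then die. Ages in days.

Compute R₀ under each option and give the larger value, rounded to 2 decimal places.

20.17

breed at age 10: R₀ = 0.64 × (17 + 0.66 × 22) = 0.64 × 31.5200 = 20.1728
delay to age 11: R₀ = 0.64 × (0.86 × 22) = 0.64 × 18.9200 = 12.1088
Higher: breed at age 10 (20.1728).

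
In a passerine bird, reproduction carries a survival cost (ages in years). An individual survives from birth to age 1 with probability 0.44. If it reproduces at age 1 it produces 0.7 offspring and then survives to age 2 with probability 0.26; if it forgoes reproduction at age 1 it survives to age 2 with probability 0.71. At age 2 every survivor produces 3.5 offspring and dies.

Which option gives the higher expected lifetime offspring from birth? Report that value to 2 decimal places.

1.09

breed at age 1: R₀ = 0.44 × (0.7 + 0.26 × 3.5) = 0.44 × 1.6100 = 0.7084
delay to age 2: R₀ = 0.44 × (0.71 × 3.5) = 0.44 × 2.4850 = 1.0934
Higher: delay to age 2 (1.0934).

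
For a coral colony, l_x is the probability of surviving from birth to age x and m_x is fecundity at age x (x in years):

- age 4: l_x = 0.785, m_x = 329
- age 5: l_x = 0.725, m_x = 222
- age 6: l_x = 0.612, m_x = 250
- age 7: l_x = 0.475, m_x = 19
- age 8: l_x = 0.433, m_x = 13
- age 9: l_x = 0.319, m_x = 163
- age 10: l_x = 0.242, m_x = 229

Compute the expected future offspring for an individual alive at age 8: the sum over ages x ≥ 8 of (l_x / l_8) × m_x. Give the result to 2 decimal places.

l_8 = 0.433. Conditional survival from age 8 to x is l_x / l_8.
  x=8: (0.433/0.433) × 13 = 13.0000
  x=9: (0.319/0.433) × 163 = 120.0855
  x=10: (0.242/0.433) × 229 = 127.9861
Sum = 13.0000 + 120.0855 + 127.9861 = 261.0716

261.07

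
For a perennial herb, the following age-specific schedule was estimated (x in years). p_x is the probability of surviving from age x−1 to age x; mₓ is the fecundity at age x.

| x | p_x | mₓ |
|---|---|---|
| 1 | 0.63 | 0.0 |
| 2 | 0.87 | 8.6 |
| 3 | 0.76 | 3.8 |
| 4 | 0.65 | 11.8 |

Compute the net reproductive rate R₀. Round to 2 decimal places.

9.49

Survivorship from birth: l_x = p_1·p_2·…·p_x.
  l_1 = 0.63000
  l_2 = 0.54810
  l_3 = 0.41656
  l_4 = 0.27076
R₀ = Σ l_x mₓ:
  age 1: 0.63000 × 0.0 = 0.0000
  age 2: 0.54810 × 8.6 = 4.7137
  age 3: 0.41656 × 3.8 = 1.5829
  age 4: 0.27076 × 11.8 = 3.1950
R₀ = 0.0000 + 4.7137 + 1.5829 + 3.1950 = 9.4916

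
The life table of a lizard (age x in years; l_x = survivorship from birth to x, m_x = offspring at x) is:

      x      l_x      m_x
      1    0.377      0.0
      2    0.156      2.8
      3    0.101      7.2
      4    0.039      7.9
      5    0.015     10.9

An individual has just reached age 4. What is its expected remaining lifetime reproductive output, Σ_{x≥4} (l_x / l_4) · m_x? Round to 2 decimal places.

l_4 = 0.039. Conditional survival from age 4 to x is l_x / l_4.
  x=4: (0.039/0.039) × 7.9 = 7.9000
  x=5: (0.015/0.039) × 10.9 = 4.1923
Sum = 7.9000 + 4.1923 = 12.0923

12.09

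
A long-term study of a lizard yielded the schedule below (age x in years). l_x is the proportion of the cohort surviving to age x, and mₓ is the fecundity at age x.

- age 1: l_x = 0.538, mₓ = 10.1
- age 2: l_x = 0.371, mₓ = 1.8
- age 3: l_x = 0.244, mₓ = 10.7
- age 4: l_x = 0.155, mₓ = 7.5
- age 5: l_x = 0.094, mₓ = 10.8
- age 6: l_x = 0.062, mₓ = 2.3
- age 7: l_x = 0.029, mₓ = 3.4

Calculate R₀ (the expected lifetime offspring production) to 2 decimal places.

R₀ = Σ l_x mₓ:
  age 1: 0.538 × 10.1 = 5.4338
  age 2: 0.371 × 1.8 = 0.6678
  age 3: 0.244 × 10.7 = 2.6108
  age 4: 0.155 × 7.5 = 1.1625
  age 5: 0.094 × 10.8 = 1.0152
  age 6: 0.062 × 2.3 = 0.1426
  age 7: 0.029 × 3.4 = 0.0986
R₀ = 5.4338 + 0.6678 + 2.6108 + 1.1625 + 1.0152 + 0.1426 + 0.0986 = 11.1313

11.13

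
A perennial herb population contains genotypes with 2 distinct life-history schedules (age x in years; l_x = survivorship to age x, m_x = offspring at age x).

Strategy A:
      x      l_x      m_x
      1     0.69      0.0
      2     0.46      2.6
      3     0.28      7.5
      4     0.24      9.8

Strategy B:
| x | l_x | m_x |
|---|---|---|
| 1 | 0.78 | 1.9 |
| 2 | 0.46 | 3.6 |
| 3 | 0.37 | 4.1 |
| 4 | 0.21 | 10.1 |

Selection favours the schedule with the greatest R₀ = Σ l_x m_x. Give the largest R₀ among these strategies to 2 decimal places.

6.78

Strategy A: R₀ = 0.69×0.0 + 0.46×2.6 + 0.28×7.5 + 0.24×9.8 = 5.6480
Strategy B: R₀ = 0.78×1.9 + 0.46×3.6 + 0.37×4.1 + 0.21×10.1 = 6.7760
Highest R₀: strategy B with 6.7760.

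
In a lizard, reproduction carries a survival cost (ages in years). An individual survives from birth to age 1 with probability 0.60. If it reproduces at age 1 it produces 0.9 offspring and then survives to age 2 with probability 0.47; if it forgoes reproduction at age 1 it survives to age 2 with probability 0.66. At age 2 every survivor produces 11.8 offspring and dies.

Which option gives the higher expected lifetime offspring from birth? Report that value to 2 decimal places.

breed at age 1: R₀ = 0.60 × (0.9 + 0.47 × 11.8) = 0.60 × 6.4460 = 3.8676
delay to age 2: R₀ = 0.60 × (0.66 × 11.8) = 0.60 × 7.7880 = 4.6728
Higher: delay to age 2 (4.6728).

4.67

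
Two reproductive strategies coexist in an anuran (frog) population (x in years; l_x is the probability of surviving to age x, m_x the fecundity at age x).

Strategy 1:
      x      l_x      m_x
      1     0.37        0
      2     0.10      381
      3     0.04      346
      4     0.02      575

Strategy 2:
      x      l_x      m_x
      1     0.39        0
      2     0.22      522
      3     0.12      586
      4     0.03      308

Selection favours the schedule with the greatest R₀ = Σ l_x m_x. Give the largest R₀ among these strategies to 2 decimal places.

194.40

Strategy 1: R₀ = 0.37×0 + 0.10×381 + 0.04×346 + 0.02×575 = 63.4400
Strategy 2: R₀ = 0.39×0 + 0.22×522 + 0.12×586 + 0.03×308 = 194.4000
Highest R₀: strategy 2 with 194.4000.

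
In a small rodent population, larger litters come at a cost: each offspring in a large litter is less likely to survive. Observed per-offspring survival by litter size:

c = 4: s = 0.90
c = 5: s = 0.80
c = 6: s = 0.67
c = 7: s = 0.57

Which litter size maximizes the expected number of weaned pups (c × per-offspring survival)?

6

Expected weaned pups = c × s(c):
  c=4: 4 × 0.90 = 3.600
  c=5: 5 × 0.80 = 4.000
  c=6: 6 × 0.67 = 4.020
  c=7: 7 × 0.57 = 3.990
Maximum at c = 6 (4.020 weaned pups).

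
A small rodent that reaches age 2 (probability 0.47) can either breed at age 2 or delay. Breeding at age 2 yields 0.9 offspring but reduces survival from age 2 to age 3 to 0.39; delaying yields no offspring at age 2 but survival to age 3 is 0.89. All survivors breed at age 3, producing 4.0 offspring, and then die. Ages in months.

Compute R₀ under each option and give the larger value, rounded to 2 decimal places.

1.67

breed at age 2: R₀ = 0.47 × (0.9 + 0.39 × 4.0) = 0.47 × 2.4600 = 1.1562
delay to age 3: R₀ = 0.47 × (0.89 × 4.0) = 0.47 × 3.5600 = 1.6732
Higher: delay to age 3 (1.6732).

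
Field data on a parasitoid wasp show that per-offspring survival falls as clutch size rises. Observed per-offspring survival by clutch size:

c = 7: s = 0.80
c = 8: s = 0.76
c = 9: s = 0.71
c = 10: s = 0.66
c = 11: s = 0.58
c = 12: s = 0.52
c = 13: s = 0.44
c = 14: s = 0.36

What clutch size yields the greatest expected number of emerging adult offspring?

10

Expected emerging adult offspring = c × s(c):
  c=7: 7 × 0.80 = 5.600
  c=8: 8 × 0.76 = 6.080
  c=9: 9 × 0.71 = 6.390
  c=10: 10 × 0.66 = 6.600
  c=11: 11 × 0.58 = 6.380
  c=12: 12 × 0.52 = 6.240
  c=13: 13 × 0.44 = 5.720
  c=14: 14 × 0.36 = 5.040
Maximum at c = 10 (6.600 emerging adult offspring).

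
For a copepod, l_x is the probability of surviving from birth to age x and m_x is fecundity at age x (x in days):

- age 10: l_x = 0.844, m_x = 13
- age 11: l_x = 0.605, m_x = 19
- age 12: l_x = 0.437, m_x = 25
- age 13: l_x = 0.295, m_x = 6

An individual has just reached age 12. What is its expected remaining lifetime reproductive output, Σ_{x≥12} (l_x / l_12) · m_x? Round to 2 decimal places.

29.05

l_12 = 0.437. Conditional survival from age 12 to x is l_x / l_12.
  x=12: (0.437/0.437) × 25 = 25.0000
  x=13: (0.295/0.437) × 6 = 4.0503
Sum = 25.0000 + 4.0503 = 29.0503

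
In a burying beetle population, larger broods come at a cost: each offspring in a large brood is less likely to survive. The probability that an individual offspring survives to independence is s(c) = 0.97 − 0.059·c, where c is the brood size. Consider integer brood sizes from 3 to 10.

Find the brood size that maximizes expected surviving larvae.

8

Expected surviving larvae = c × s(c):
  c=3: 3 × 0.793 = 2.379
  c=4: 4 × 0.734 = 2.936
  c=5: 5 × 0.675 = 3.375
  c=6: 6 × 0.616 = 3.696
  c=7: 7 × 0.557 = 3.899
  c=8: 8 × 0.498 = 3.984
  c=9: 9 × 0.439 = 3.951
  c=10: 10 × 0.380 = 3.800
Maximum at c = 8 (3.984 surviving larvae).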